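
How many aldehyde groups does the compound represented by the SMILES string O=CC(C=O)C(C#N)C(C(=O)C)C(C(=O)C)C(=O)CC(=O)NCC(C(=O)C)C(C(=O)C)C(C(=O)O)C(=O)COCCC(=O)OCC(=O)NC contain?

Taking each segment in turn:
  OHC: terminal –CHO: carbonyl C bonded to H and C → aldehyde.
  CH(CHO): pendant –CHO: carbonyl C bonded to C and H → aldehyde.
  CH(CN): pendant –C≡N: nitrile.
  CH(COCH3): pendant –COCH3: carbonyl C bonded to two carbons → ketone.
  CH(COCH3): pendant –COCH3: carbonyl C bonded to two carbons → ketone.
  CO: –C(=O)– with carbon on both sides → ketone.
  CH2CONHCH2: –C(=O)–N– linkage → amide (the N is not an amine).
  CH(COCH3): pendant –COCH3: carbonyl C bonded to two carbons → ketone.
  CH(COCH3): pendant –COCH3: carbonyl C bonded to two carbons → ketone.
  CH(COOH): pendant –COOH: carbonyl C bonded to C and –OH → carboxylic acid.
  CO: –C(=O)– with carbon on both sides → ketone.
  CH2OCH2: C–O–C with sp³ carbons on both sides and no adjacent C=O → ether.
  CH2COOCH2: –C(=O)–O–C with C on the carbonyl side → ester.
  CONHCH3: –C(=O)NHCH3: carbonyl C bonded to C and to N → amide (the N is not an amine).
Aldehyde appears at: OHC, CH(CHO) → 2.

2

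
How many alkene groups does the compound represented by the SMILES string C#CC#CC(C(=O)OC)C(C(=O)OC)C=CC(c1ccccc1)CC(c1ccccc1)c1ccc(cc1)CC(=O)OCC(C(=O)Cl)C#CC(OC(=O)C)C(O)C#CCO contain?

C≡C triple bond → alkyne.
C≡C triple bond → alkyne.
pendant –COOCH3: carbonyl C bonded to C and –OCH3 → ester.
pendant –COOCH3: carbonyl C bonded to C and –OCH3 → ester.
C=C double bond → alkene.
pendant –C6H5: benzene ring → arene.
pendant –C6H5: benzene ring → arene.
para-disubstituted benzene ring → arene.
–C(=O)–O–C with C on the carbonyl side → ester.
pendant –C(=O)X: carbonyl C bonded to C and halogen → acyl halide.
C≡C triple bond → alkyne.
pendant –OC(=O)CH3: an acyloxy group → ester.
–OH on an sp³ carbon → alcohol (secondary).
C≡C triple bond → alkyne.
–OH on an sp³ carbon → alcohol.
Alkene appears at: CH=CH → 1.

1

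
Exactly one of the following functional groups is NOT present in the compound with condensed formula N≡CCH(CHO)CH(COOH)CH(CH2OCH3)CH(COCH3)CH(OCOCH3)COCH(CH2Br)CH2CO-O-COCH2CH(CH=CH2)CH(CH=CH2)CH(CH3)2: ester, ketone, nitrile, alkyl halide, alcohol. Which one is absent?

alcohol

ketone: present (CH(COCH3) — pendant –COCH3: carbonyl C bonded to two carbons → ketone).
alkyl halide: present (CH(CH2Br) — pendant –CH2X: halogen on sp³ carbon → alkyl halide).
ester: present (CH(OCOCH3) — pendant –OC(=O)CH3: an acyloxy group → ester).
nitrile: present (N≡C — N≡C–: carbon triple-bonded to nitrogen → nitrile).
alcohol: absent. In CH(COOH), the –OH sits on a carbonyl carbon, making it part of a carboxylic acid, not an alcohol.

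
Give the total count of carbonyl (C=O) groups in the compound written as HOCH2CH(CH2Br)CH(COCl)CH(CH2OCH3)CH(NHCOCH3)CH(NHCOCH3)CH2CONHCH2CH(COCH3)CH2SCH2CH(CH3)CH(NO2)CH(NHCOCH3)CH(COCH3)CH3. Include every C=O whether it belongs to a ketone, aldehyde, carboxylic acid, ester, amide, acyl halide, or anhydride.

7

CH(COCl): acyl halide, 1 C=O (running total 1).
CH(NHCOCH3): amide, 1 C=O (running total 2).
CH(NHCOCH3): amide, 1 C=O (running total 3).
CH2CONHCH2: amide, 1 C=O (running total 4).
CH(COCH3): ketone, 1 C=O (running total 5).
CH(NHCOCH3): amide, 1 C=O (running total 6).
CH(COCH3): ketone, 1 C=O (running total 7).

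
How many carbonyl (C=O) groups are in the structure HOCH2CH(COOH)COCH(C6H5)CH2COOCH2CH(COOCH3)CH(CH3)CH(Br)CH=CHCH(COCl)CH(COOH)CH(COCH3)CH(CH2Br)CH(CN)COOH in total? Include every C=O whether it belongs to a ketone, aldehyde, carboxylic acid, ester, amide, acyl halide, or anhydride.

CH(COOH): carboxylic acid, 1 C=O (running total 1).
CO: ketone, 1 C=O (running total 2).
CH2COOCH2: ester, 1 C=O (running total 3).
CH(COOCH3): ester, 1 C=O (running total 4).
CH(COCl): acyl halide, 1 C=O (running total 5).
CH(COOH): carboxylic acid, 1 C=O (running total 6).
CH(COCH3): ketone, 1 C=O (running total 7).
COOH: carboxylic acid, 1 C=O (running total 8).

8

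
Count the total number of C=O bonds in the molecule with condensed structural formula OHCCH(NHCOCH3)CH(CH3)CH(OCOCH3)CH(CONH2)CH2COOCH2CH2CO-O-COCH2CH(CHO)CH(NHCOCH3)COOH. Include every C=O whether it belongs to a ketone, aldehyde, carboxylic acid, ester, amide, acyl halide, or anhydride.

10

OHC: aldehyde, 1 C=O (running total 1).
CH(NHCOCH3): amide, 1 C=O (running total 2).
CH(OCOCH3): ester, 1 C=O (running total 3).
CH(CONH2): amide, 1 C=O (running total 4).
CH2COOCH2: ester, 1 C=O (running total 5).
CH2CO-O-COCH2: anhydride, 2 C=O (running total 7).
CH(CHO): aldehyde, 1 C=O (running total 8).
CH(NHCOCH3): amide, 1 C=O (running total 9).
COOH: carboxylic acid, 1 C=O (running total 10).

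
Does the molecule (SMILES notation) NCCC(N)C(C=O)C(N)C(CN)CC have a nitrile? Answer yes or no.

no

–NH2 on an sp³ carbon with no adjacent C=O → amine.
–NH2 on an sp³ carbon with no adjacent C=O → amine.
pendant –CHO: carbonyl C bonded to C and H → aldehyde.
–NH2 on an sp³ carbon with no adjacent C=O → amine.
pendant –CH2NH2: N on sp³ C, no adjacent C=O → amine.
The groups actually present are: aldehyde, amine.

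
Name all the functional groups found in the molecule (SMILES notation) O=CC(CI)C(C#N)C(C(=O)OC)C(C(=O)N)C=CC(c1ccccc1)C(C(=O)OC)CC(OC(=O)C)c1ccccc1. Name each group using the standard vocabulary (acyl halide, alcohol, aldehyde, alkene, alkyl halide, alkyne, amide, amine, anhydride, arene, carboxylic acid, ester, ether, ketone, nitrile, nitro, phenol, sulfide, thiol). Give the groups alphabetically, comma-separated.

aldehyde, alkene, alkyl halide, amide, arene, ester, nitrile

terminal –CHO: carbonyl C bonded to H and C → aldehyde.
pendant –CH2X: halogen on sp³ carbon → alkyl halide.
pendant –C≡N: nitrile.
pendant –COOCH3: carbonyl C bonded to C and –OCH3 → ester.
pendant –CONH2: carbonyl C bonded to C and N → amide.
C=C double bond → alkene.
pendant –C6H5: benzene ring → arene.
pendant –COOCH3: carbonyl C bonded to C and –OCH3 → ester.
pendant –OC(=O)CH3: an acyloxy group → ester.
–C6H5 phenyl ring → arene.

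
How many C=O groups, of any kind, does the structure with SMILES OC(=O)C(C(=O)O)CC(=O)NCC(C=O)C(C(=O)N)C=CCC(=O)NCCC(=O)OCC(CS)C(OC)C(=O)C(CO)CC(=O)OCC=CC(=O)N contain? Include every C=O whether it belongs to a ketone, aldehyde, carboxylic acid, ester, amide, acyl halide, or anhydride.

HOOC: carboxylic acid, 1 C=O (running total 1).
CH(COOH): carboxylic acid, 1 C=O (running total 2).
CH2CONHCH2: amide, 1 C=O (running total 3).
CH(CHO): aldehyde, 1 C=O (running total 4).
CH(CONH2): amide, 1 C=O (running total 5).
CH2CONHCH2: amide, 1 C=O (running total 6).
CH2COOCH2: ester, 1 C=O (running total 7).
CO: ketone, 1 C=O (running total 8).
CH2COOCH2: ester, 1 C=O (running total 9).
CONH2: amide, 1 C=O (running total 10).

10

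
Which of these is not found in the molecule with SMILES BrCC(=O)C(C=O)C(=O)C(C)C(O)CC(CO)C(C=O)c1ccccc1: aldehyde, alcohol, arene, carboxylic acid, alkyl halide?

carboxylic acid

alkyl halide: present (BrCH2 — halogen on an sp³ carbon → alkyl halide).
arene: present (C6H5 — –C6H5 phenyl ring → arene).
alcohol: present (CH(OH) — –OH on an sp³ carbon → alcohol (secondary)).
aldehyde: present (CH(CHO) — pendant –CHO: carbonyl C bonded to C and H → aldehyde).
carboxylic acid: no segment matches this pattern.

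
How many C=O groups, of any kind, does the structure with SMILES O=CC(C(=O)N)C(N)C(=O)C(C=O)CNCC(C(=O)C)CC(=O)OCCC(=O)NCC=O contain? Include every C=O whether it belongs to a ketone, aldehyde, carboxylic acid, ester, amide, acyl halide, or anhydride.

OHC: aldehyde, 1 C=O (running total 1).
CH(CONH2): amide, 1 C=O (running total 2).
CO: ketone, 1 C=O (running total 3).
CH(CHO): aldehyde, 1 C=O (running total 4).
CH(COCH3): ketone, 1 C=O (running total 5).
CH2COOCH2: ester, 1 C=O (running total 6).
CH2CONHCH2: amide, 1 C=O (running total 7).
CHO: aldehyde, 1 C=O (running total 8).

8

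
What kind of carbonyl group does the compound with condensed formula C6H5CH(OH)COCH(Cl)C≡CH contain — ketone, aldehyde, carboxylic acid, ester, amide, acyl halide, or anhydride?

The carbonyl is in the CO segment: –C(=O)– with carbon on both sides → ketone.

ketone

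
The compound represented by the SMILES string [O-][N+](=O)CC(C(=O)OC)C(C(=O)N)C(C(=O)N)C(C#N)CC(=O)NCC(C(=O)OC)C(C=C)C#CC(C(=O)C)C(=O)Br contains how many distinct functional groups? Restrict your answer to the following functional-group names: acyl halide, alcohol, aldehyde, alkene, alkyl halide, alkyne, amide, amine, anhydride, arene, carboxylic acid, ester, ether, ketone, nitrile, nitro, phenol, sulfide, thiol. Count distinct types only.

8

–NO2 on carbon → nitro group.
pendant –COOCH3: carbonyl C bonded to C and –OCH3 → ester.
pendant –CONH2: carbonyl C bonded to C and N → amide.
pendant –CONH2: carbonyl C bonded to C and N → amide.
pendant –C≡N: nitrile.
–C(=O)–N– linkage → amide (the N is not an amine).
pendant –COOCH3: carbonyl C bonded to C and –OCH3 → ester.
pendant –CH=CH2: C=C double bond → alkene.
C≡C triple bond → alkyne.
pendant –COCH3: carbonyl C bonded to two carbons → ketone.
–C(=O)Br: carbonyl C bonded to C and to a halogen → acyl halide (not alkyl halide).
Distinct types present: acyl halide, alkene, alkyne, amide, ester, ketone, nitrile, nitro.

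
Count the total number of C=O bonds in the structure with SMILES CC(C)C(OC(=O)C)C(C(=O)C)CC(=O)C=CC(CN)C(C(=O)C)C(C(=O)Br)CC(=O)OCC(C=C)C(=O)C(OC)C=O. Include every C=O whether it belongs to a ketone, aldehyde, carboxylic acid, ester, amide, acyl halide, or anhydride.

CH(OCOCH3): ester, 1 C=O (running total 1).
CH(COCH3): ketone, 1 C=O (running total 2).
CO: ketone, 1 C=O (running total 3).
CH(COCH3): ketone, 1 C=O (running total 4).
CH(COBr): acyl halide, 1 C=O (running total 5).
CH2COOCH2: ester, 1 C=O (running total 6).
CO: ketone, 1 C=O (running total 7).
CHO: aldehyde, 1 C=O (running total 8).

8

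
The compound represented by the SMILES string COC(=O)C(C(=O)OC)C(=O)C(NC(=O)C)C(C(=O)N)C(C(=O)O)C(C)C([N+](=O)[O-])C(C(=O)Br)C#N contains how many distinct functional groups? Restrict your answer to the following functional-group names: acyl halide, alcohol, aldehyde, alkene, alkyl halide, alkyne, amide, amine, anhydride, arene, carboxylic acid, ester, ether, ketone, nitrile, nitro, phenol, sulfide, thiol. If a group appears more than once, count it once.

7

CH3O–C(=O)–: carbonyl C bonded to C and to –OCH3 → ester (not ketone + ether).
pendant –COOCH3: carbonyl C bonded to C and –OCH3 → ester.
–C(=O)– with carbon on both sides → ketone.
pendant –NHC(=O)CH3: N bonded to a carbonyl → amide (not amine).
pendant –CONH2: carbonyl C bonded to C and N → amide.
pendant –COOH: carbonyl C bonded to C and –OH → carboxylic acid.
–NO2 on an sp³ carbon → nitro (the N=O is not a carbonyl).
pendant –C(=O)X: carbonyl C bonded to C and halogen → acyl halide.
–C≡N: carbon triple-bonded to nitrogen → nitrile.
Distinct types present: acyl halide, amide, carboxylic acid, ester, ketone, nitrile, nitro.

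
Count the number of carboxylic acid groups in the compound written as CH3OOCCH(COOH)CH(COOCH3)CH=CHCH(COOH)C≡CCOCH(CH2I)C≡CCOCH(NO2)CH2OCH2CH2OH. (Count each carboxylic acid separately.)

2

Reading the structure from left to right:
  CH3OOC: CH3O–C(=O)–: carbonyl C bonded to C and to –OCH3 → ester (not ketone + ether).
  CH(COOH): pendant –COOH: carbonyl C bonded to C and –OH → carboxylic acid.
  CH(COOCH3): pendant –COOCH3: carbonyl C bonded to C and –OCH3 → ester.
  CH=CH: C=C double bond → alkene.
  CH(COOH): pendant –COOH: carbonyl C bonded to C and –OH → carboxylic acid.
  C≡C: C≡C triple bond → alkyne.
  CO: –C(=O)– with carbon on both sides → ketone.
  CH(CH2I): pendant –CH2X: halogen on sp³ carbon → alkyl halide.
  C≡C: C≡C triple bond → alkyne.
  CO: –C(=O)– with carbon on both sides → ketone.
  CH(NO2): –NO2 on an sp³ carbon → nitro (the N=O is not a carbonyl).
  CH2OCH2: C–O–C with sp³ carbons on both sides and no adjacent C=O → ether.
  CH2OH: –OH on an sp³ carbon → alcohol.
Carboxylic acid appears at: CH(COOH), CH(COOH) → 2.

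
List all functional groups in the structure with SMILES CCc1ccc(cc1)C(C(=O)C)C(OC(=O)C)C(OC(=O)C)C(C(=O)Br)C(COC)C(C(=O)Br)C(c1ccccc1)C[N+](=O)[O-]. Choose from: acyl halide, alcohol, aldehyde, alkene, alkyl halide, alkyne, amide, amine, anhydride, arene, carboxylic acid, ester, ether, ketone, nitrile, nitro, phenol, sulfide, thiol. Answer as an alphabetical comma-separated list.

acyl halide, arene, ester, ether, ketone, nitro

Reading the structure from left to right:
  C6H4: para-disubstituted benzene ring → arene.
  CH(COCH3): pendant –COCH3: carbonyl C bonded to two carbons → ketone.
  CH(OCOCH3): pendant –OC(=O)CH3: an acyloxy group → ester.
  CH(OCOCH3): pendant –OC(=O)CH3: an acyloxy group → ester.
  CH(COBr): pendant –C(=O)X: carbonyl C bonded to C and halogen → acyl halide.
  CH(CH2OCH3): pendant –CH2OCH3: C–O–C linkage → ether.
  CH(COBr): pendant –C(=O)X: carbonyl C bonded to C and halogen → acyl halide.
  CH(C6H5): pendant –C6H5: benzene ring → arene.
  CH2NO2: –NO2 on carbon → nitro group.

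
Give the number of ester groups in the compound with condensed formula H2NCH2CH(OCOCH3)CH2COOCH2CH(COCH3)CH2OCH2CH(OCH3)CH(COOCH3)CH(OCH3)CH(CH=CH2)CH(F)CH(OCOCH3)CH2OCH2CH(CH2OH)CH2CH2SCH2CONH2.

4

Taking each segment in turn:
  H2NCH2: –NH2 on an sp³ carbon with no adjacent C=O → amine.
  CH(OCOCH3): pendant –OC(=O)CH3: an acyloxy group → ester.
  CH2COOCH2: –C(=O)–O–C with C on the carbonyl side → ester.
  CH(COCH3): pendant –COCH3: carbonyl C bonded to two carbons → ketone.
  CH2OCH2: C–O–C with sp³ carbons on both sides and no adjacent C=O → ether.
  CH(OCH3): pendant –OCH3: C–O–C with sp³ C, no adjacent C=O → ether.
  CH(COOCH3): pendant –COOCH3: carbonyl C bonded to C and –OCH3 → ester.
  CH(OCH3): pendant –OCH3: C–O–C with sp³ C, no adjacent C=O → ether.
  CH(CH=CH2): pendant –CH=CH2: C=C double bond → alkene.
  CH(F): halogen on an sp³ carbon → alkyl halide.
  CH(OCOCH3): pendant –OC(=O)CH3: an acyloxy group → ester.
  CH2OCH2: C–O–C with sp³ carbons on both sides and no adjacent C=O → ether.
  CH(CH2OH): pendant –CH2OH on an sp³ backbone C → alcohol.
  CH2SCH2: C–S–C linkage → sulfide (thioether).
  CONH2: –C(=O)NH2: carbonyl C bonded to C and to N → amide (the N is not a separate amine).
Ester appears at: CH(OCOCH3), CH2COOCH2, CH(COOCH3), CH(OCOCH3) → 4.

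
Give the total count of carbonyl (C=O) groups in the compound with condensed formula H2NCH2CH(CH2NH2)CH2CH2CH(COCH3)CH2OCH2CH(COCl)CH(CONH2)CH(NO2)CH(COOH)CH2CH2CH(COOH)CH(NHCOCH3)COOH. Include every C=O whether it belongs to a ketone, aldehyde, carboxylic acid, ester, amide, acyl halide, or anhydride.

CH(COCH3): ketone, 1 C=O (running total 1).
CH(COCl): acyl halide, 1 C=O (running total 2).
CH(CONH2): amide, 1 C=O (running total 3).
CH(COOH): carboxylic acid, 1 C=O (running total 4).
CH(COOH): carboxylic acid, 1 C=O (running total 5).
CH(NHCOCH3): amide, 1 C=O (running total 6).
COOH: carboxylic acid, 1 C=O (running total 7).

7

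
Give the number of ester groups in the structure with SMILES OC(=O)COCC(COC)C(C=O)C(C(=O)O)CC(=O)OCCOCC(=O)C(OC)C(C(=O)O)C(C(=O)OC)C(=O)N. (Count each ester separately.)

2

Taking each segment in turn:
  HOOC: –COOH: carbonyl C bonded to –OH and C → carboxylic acid (the –OH is not a separate alcohol).
  CH2OCH2: C–O–C with sp³ carbons on both sides and no adjacent C=O → ether.
  CH(CH2OCH3): pendant –CH2OCH3: C–O–C linkage → ether.
  CH(CHO): pendant –CHO: carbonyl C bonded to C and H → aldehyde.
  CH(COOH): pendant –COOH: carbonyl C bonded to C and –OH → carboxylic acid.
  CH2COOCH2: –C(=O)–O–C with C on the carbonyl side → ester.
  CH2OCH2: C–O–C with sp³ carbons on both sides and no adjacent C=O → ether.
  CO: –C(=O)– with carbon on both sides → ketone.
  CH(OCH3): pendant –OCH3: C–O–C with sp³ C, no adjacent C=O → ether.
  CH(COOH): pendant –COOH: carbonyl C bonded to C and –OH → carboxylic acid.
  CH(COOCH3): pendant –COOCH3: carbonyl C bonded to C and –OCH3 → ester.
  CONH2: –C(=O)NH2: carbonyl C bonded to C and to N → amide (the N is not a separate amine).
Ester appears at: CH2COOCH2, CH(COOCH3) → 2.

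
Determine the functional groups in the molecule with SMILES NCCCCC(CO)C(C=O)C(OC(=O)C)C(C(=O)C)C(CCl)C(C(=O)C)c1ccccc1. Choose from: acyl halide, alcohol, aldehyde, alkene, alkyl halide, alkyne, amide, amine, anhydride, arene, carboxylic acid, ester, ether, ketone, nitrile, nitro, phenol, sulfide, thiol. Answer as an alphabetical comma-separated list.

–NH2 on an sp³ carbon with no adjacent C=O → amine.
pendant –CH2OH on an sp³ backbone C → alcohol.
pendant –CHO: carbonyl C bonded to C and H → aldehyde.
pendant –OC(=O)CH3: an acyloxy group → ester.
pendant –COCH3: carbonyl C bonded to two carbons → ketone.
pendant –CH2X: halogen on sp³ carbon → alkyl halide.
pendant –COCH3: carbonyl C bonded to two carbons → ketone.
–C6H5 phenyl ring → arene.

alcohol, aldehyde, alkyl halide, amine, arene, ester, ketone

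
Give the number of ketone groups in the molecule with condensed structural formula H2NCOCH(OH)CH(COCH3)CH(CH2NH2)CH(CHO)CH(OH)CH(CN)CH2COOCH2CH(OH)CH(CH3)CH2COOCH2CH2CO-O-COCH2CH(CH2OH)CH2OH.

1

–C(=O)NH2: carbonyl C bonded to C and to N → amide (the N is not a separate amine).
–OH on an sp³ carbon → alcohol (secondary).
pendant –COCH3: carbonyl C bonded to two carbons → ketone.
pendant –CH2NH2: N on sp³ C, no adjacent C=O → amine.
pendant –CHO: carbonyl C bonded to C and H → aldehyde.
–OH on an sp³ carbon → alcohol (secondary).
pendant –C≡N: nitrile.
–C(=O)–O–C with C on the carbonyl side → ester.
–OH on an sp³ carbon → alcohol (secondary).
–C(=O)–O–C with C on the carbonyl side → ester.
two acyl groups sharing one oxygen, –C(=O)–O–C(=O)– → anhydride.
pendant –CH2OH on an sp³ backbone C → alcohol.
–OH on an sp³ carbon → alcohol.
Ketone appears at: CH(COCH3) → 1.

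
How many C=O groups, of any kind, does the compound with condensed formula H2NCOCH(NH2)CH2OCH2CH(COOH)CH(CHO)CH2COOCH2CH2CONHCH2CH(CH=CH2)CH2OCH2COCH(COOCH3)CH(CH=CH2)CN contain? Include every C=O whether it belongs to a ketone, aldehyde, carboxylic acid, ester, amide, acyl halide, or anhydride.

H2NCO: amide, 1 C=O (running total 1).
CH(COOH): carboxylic acid, 1 C=O (running total 2).
CH(CHO): aldehyde, 1 C=O (running total 3).
CH2COOCH2: ester, 1 C=O (running total 4).
CH2CONHCH2: amide, 1 C=O (running total 5).
CO: ketone, 1 C=O (running total 6).
CH(COOCH3): ester, 1 C=O (running total 7).

7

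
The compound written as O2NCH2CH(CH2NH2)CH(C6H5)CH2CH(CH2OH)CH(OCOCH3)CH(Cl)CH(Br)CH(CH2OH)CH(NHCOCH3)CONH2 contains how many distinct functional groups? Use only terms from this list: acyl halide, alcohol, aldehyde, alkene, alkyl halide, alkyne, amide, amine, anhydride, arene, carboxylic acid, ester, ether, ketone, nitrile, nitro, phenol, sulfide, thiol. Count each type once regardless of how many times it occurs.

Reading the structure from left to right:
  O2NCH2: –NO2 on carbon → nitro group.
  CH(CH2NH2): pendant –CH2NH2: N on sp³ C, no adjacent C=O → amine.
  CH(C6H5): pendant –C6H5: benzene ring → arene.
  CH(CH2OH): pendant –CH2OH on an sp³ backbone C → alcohol.
  CH(OCOCH3): pendant –OC(=O)CH3: an acyloxy group → ester.
  CH(Cl): halogen on an sp³ carbon → alkyl halide.
  CH(Br): halogen on an sp³ carbon → alkyl halide.
  CH(CH2OH): pendant –CH2OH on an sp³ backbone C → alcohol.
  CH(NHCOCH3): pendant –NHC(=O)CH3: N bonded to a carbonyl → amide (not amine).
  CONH2: –C(=O)NH2: carbonyl C bonded to C and to N → amide (the N is not a separate amine).
Distinct types present: alcohol, alkyl halide, amide, amine, arene, ester, nitro.

7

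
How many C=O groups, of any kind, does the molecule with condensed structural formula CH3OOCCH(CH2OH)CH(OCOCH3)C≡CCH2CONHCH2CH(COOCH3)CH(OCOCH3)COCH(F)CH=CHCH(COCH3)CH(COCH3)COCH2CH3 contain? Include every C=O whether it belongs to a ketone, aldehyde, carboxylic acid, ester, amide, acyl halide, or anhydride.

CH3OOC: ester, 1 C=O (running total 1).
CH(OCOCH3): ester, 1 C=O (running total 2).
CH2CONHCH2: amide, 1 C=O (running total 3).
CH(COOCH3): ester, 1 C=O (running total 4).
CH(OCOCH3): ester, 1 C=O (running total 5).
CO: ketone, 1 C=O (running total 6).
CH(COCH3): ketone, 1 C=O (running total 7).
CH(COCH3): ketone, 1 C=O (running total 8).
CO: ketone, 1 C=O (running total 9).

9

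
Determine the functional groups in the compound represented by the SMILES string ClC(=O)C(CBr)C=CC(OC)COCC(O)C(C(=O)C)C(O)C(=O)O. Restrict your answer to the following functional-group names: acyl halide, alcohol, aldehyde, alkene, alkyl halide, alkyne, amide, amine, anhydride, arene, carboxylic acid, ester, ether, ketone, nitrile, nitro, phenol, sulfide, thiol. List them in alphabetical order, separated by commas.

acyl halide, alcohol, alkene, alkyl halide, carboxylic acid, ether, ketone

Working along the chain:
  ClCO: –C(=O)Cl: carbonyl C bonded to C and to a halogen → acyl halide (not alkyl halide).
  CH(CH2Br): pendant –CH2X: halogen on sp³ carbon → alkyl halide.
  CH=CH: C=C double bond → alkene.
  CH(OCH3): pendant –OCH3: C–O–C with sp³ C, no adjacent C=O → ether.
  CH2OCH2: C–O–C with sp³ carbons on both sides and no adjacent C=O → ether.
  CH(OH): –OH on an sp³ carbon → alcohol (secondary).
  CH(COCH3): pendant –COCH3: carbonyl C bonded to two carbons → ketone.
  CH(OH): –OH on an sp³ carbon → alcohol (secondary).
  COOH: –COOH: carbonyl C bonded to –OH and C → carboxylic acid (the –OH is not a separate alcohol).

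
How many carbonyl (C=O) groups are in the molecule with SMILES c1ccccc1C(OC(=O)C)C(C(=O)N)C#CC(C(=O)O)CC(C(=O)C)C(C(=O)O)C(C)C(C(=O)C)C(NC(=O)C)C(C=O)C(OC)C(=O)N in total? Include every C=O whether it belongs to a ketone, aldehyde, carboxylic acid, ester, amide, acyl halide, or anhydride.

9

CH(OCOCH3): ester, 1 C=O (running total 1).
CH(CONH2): amide, 1 C=O (running total 2).
CH(COOH): carboxylic acid, 1 C=O (running total 3).
CH(COCH3): ketone, 1 C=O (running total 4).
CH(COOH): carboxylic acid, 1 C=O (running total 5).
CH(COCH3): ketone, 1 C=O (running total 6).
CH(NHCOCH3): amide, 1 C=O (running total 7).
CH(CHO): aldehyde, 1 C=O (running total 8).
CONH2: amide, 1 C=O (running total 9).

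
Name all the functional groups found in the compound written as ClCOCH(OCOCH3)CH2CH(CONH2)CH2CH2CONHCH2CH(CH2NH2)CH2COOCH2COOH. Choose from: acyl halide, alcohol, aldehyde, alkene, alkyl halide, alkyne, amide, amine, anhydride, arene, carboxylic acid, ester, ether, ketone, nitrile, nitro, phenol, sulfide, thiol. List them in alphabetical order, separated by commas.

acyl halide, amide, amine, carboxylic acid, ester

Taking each segment in turn:
  ClCO: –C(=O)Cl: carbonyl C bonded to C and to a halogen → acyl halide (not alkyl halide).
  CH(OCOCH3): pendant –OC(=O)CH3: an acyloxy group → ester.
  CH(CONH2): pendant –CONH2: carbonyl C bonded to C and N → amide.
  CH2CONHCH2: –C(=O)–N– linkage → amide (the N is not an amine).
  CH(CH2NH2): pendant –CH2NH2: N on sp³ C, no adjacent C=O → amine.
  CH2COOCH2: –C(=O)–O–C with C on the carbonyl side → ester.
  COOH: –COOH: carbonyl C bonded to –OH and C → carboxylic acid (the –OH is not a separate alcohol).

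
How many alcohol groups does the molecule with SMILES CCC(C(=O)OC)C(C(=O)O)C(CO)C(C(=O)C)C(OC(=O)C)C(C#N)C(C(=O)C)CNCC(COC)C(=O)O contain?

1

Reading the structure from left to right:
  CH(COOCH3): pendant –COOCH3: carbonyl C bonded to C and –OCH3 → ester.
  CH(COOH): pendant –COOH: carbonyl C bonded to C and –OH → carboxylic acid.
  CH(CH2OH): pendant –CH2OH on an sp³ backbone C → alcohol.
  CH(COCH3): pendant –COCH3: carbonyl C bonded to two carbons → ketone.
  CH(OCOCH3): pendant –OC(=O)CH3: an acyloxy group → ester.
  CH(CN): pendant –C≡N: nitrile.
  CH(COCH3): pendant –COCH3: carbonyl C bonded to two carbons → ketone.
  CH2NHCH2: C–N–C with sp³ carbons and no adjacent C=O → amine (secondary).
  CH(CH2OCH3): pendant –CH2OCH3: C–O–C linkage → ether.
  COOH: –COOH: carbonyl C bonded to –OH and C → carboxylic acid (the –OH is not a separate alcohol).
Alcohol appears at: CH(CH2OH) → 1.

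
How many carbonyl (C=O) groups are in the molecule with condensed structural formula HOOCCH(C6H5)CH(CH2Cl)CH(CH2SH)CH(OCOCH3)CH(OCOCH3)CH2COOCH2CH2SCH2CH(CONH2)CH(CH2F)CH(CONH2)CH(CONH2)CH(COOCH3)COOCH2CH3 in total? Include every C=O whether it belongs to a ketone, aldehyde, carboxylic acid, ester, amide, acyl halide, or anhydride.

9

HOOC: carboxylic acid, 1 C=O (running total 1).
CH(OCOCH3): ester, 1 C=O (running total 2).
CH(OCOCH3): ester, 1 C=O (running total 3).
CH2COOCH2: ester, 1 C=O (running total 4).
CH(CONH2): amide, 1 C=O (running total 5).
CH(CONH2): amide, 1 C=O (running total 6).
CH(CONH2): amide, 1 C=O (running total 7).
CH(COOCH3): ester, 1 C=O (running total 8).
COOCH2CH3: ester, 1 C=O (running total 9).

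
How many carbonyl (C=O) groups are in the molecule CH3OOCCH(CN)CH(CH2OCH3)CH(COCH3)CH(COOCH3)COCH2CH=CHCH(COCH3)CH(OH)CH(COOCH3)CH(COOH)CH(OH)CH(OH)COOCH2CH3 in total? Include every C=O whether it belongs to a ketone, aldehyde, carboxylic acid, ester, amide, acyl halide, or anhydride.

8

CH3OOC: ester, 1 C=O (running total 1).
CH(COCH3): ketone, 1 C=O (running total 2).
CH(COOCH3): ester, 1 C=O (running total 3).
CO: ketone, 1 C=O (running total 4).
CH(COCH3): ketone, 1 C=O (running total 5).
CH(COOCH3): ester, 1 C=O (running total 6).
CH(COOH): carboxylic acid, 1 C=O (running total 7).
COOCH2CH3: ester, 1 C=O (running total 8).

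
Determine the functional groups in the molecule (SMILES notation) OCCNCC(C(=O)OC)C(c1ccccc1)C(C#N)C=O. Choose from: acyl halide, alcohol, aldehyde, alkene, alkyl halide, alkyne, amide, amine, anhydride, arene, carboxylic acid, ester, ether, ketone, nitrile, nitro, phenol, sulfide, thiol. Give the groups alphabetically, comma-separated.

alcohol, aldehyde, amine, arene, ester, nitrile

Reading the structure from left to right:
  HOCH2: HO– on an sp³ carbon → alcohol.
  CH2NHCH2: C–N–C with sp³ carbons and no adjacent C=O → amine (secondary).
  CH(COOCH3): pendant –COOCH3: carbonyl C bonded to C and –OCH3 → ester.
  CH(C6H5): pendant –C6H5: benzene ring → arene.
  CH(CN): pendant –C≡N: nitrile.
  CHO: terminal –CHO: carbonyl C bonded to H and C → aldehyde.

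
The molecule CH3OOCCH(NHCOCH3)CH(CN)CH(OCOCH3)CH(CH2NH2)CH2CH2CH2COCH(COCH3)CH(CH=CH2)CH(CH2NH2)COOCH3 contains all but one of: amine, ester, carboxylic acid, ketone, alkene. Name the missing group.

amine: present (CH(CH2NH2) — pendant –CH2NH2: N on sp³ C, no adjacent C=O → amine).
ester: present (CH3OOC — CH3O–C(=O)–: carbonyl C bonded to C and to –OCH3 → ester (not ketone + ether)).
ketone: present (CO — –C(=O)– with carbon on both sides → ketone).
alkene: present (CH(CH=CH2) — pendant –CH=CH2: C=C double bond → alkene).
carboxylic acid: absent. In each of CH3OOC, CH(OCOCH3) and COOCH3, the acyl oxygen is bonded to carbon (–O–C), not to H, so this is an ester. In CH(NHCOCH3), the carbonyl is bonded to nitrogen, not to –OH; that is an amide.

carboxylic acid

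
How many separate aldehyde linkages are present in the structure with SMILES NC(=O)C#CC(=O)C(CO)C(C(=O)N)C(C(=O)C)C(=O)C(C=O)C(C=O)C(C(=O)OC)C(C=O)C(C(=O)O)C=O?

Working along the chain:
  H2NCO: –C(=O)NH2: carbonyl C bonded to C and to N → amide (the N is not a separate amine).
  C≡C: C≡C triple bond → alkyne.
  CO: –C(=O)– with carbon on both sides → ketone.
  CH(CH2OH): pendant –CH2OH on an sp³ backbone C → alcohol.
  CH(CONH2): pendant –CONH2: carbonyl C bonded to C and N → amide.
  CH(COCH3): pendant –COCH3: carbonyl C bonded to two carbons → ketone.
  CO: –C(=O)– with carbon on both sides → ketone.
  CH(CHO): pendant –CHO: carbonyl C bonded to C and H → aldehyde.
  CH(CHO): pendant –CHO: carbonyl C bonded to C and H → aldehyde.
  CH(COOCH3): pendant –COOCH3: carbonyl C bonded to C and –OCH3 → ester.
  CH(CHO): pendant –CHO: carbonyl C bonded to C and H → aldehyde.
  CH(COOH): pendant –COOH: carbonyl C bonded to C and –OH → carboxylic acid.
  CHO: terminal –CHO: carbonyl C bonded to H and C → aldehyde.
Aldehyde appears at: CH(CHO), CH(CHO), CH(CHO), CHO → 4.

4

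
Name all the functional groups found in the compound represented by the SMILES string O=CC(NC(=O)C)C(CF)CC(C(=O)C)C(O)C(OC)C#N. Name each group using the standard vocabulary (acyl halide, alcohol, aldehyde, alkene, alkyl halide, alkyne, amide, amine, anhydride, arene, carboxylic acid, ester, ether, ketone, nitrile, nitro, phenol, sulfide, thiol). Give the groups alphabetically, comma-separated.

terminal –CHO: carbonyl C bonded to H and C → aldehyde.
pendant –NHC(=O)CH3: N bonded to a carbonyl → amide (not amine).
pendant –CH2X: halogen on sp³ carbon → alkyl halide.
pendant –COCH3: carbonyl C bonded to two carbons → ketone.
–OH on an sp³ carbon → alcohol (secondary).
pendant –OCH3: C–O–C with sp³ C, no adjacent C=O → ether.
–C≡N: carbon triple-bonded to nitrogen → nitrile.

alcohol, aldehyde, alkyl halide, amide, ether, ketone, nitrile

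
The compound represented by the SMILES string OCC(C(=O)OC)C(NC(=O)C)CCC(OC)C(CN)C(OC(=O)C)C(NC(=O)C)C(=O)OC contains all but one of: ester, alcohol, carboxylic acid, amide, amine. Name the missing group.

amide: present (CH(NHCOCH3) — pendant –NHC(=O)CH3: N bonded to a carbonyl → amide (not amine)).
amine: present (CH(CH2NH2) — pendant –CH2NH2: N on sp³ C, no adjacent C=O → amine).
alcohol: present (HOCH2 — HO– on an sp³ carbon → alcohol).
ester: present (CH(COOCH3) — pendant –COOCH3: carbonyl C bonded to C and –OCH3 → ester).
carboxylic acid: absent. In each of CH(COOCH3), CH(OCOCH3) and COOCH3, the acyl oxygen is bonded to carbon (–O–C), not to H, so this is an ester. In CH(NHCOCH3), the carbonyl is bonded to nitrogen, not to –OH; that is an amide.

carboxylic acid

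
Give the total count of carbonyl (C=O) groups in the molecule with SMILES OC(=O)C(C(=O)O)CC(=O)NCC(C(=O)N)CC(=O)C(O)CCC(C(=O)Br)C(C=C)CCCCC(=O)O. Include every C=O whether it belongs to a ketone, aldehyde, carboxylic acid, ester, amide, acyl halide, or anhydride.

HOOC: carboxylic acid, 1 C=O (running total 1).
CH(COOH): carboxylic acid, 1 C=O (running total 2).
CH2CONHCH2: amide, 1 C=O (running total 3).
CH(CONH2): amide, 1 C=O (running total 4).
CO: ketone, 1 C=O (running total 5).
CH(COBr): acyl halide, 1 C=O (running total 6).
COOH: carboxylic acid, 1 C=O (running total 7).

7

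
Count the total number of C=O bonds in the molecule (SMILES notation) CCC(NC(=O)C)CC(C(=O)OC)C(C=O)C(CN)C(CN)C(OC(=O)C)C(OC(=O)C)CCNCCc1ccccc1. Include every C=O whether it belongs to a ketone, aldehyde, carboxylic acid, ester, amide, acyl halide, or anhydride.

CH(NHCOCH3): amide, 1 C=O (running total 1).
CH(COOCH3): ester, 1 C=O (running total 2).
CH(CHO): aldehyde, 1 C=O (running total 3).
CH(OCOCH3): ester, 1 C=O (running total 4).
CH(OCOCH3): ester, 1 C=O (running total 5).

5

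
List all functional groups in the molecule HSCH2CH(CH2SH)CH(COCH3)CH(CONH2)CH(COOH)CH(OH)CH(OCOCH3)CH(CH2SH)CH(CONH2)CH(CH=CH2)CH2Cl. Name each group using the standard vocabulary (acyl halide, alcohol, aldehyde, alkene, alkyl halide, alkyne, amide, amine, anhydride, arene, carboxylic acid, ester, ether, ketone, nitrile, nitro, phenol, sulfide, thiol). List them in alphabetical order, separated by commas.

alcohol, alkene, alkyl halide, amide, carboxylic acid, ester, ketone, thiol

Reading the structure from left to right:
  HSCH2: –SH on an sp³ carbon → thiol.
  CH(CH2SH): pendant –CH2SH → thiol.
  CH(COCH3): pendant –COCH3: carbonyl C bonded to two carbons → ketone.
  CH(CONH2): pendant –CONH2: carbonyl C bonded to C and N → amide.
  CH(COOH): pendant –COOH: carbonyl C bonded to C and –OH → carboxylic acid.
  CH(OH): –OH on an sp³ carbon → alcohol (secondary).
  CH(OCOCH3): pendant –OC(=O)CH3: an acyloxy group → ester.
  CH(CH2SH): pendant –CH2SH → thiol.
  CH(CONH2): pendant –CONH2: carbonyl C bonded to C and N → amide.
  CH(CH=CH2): pendant –CH=CH2: C=C double bond → alkene.
  CH2Cl: halogen on an sp³ carbon → alkyl halide.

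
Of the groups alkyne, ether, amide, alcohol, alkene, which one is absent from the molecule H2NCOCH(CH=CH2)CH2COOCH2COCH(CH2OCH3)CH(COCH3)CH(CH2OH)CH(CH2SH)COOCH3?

alkene: present (CH(CH=CH2) — pendant –CH=CH2: C=C double bond → alkene).
alcohol: present (CH(CH2OH) — pendant –CH2OH on an sp³ backbone C → alcohol).
amide: present (H2NCO — –C(=O)NH2: carbonyl C bonded to C and to N → amide (the N is not a separate amine)).
ether: present (CH(CH2OCH3) — pendant –CH2OCH3: C–O–C linkage → ether).
alkyne: no segment matches this pattern.

alkyne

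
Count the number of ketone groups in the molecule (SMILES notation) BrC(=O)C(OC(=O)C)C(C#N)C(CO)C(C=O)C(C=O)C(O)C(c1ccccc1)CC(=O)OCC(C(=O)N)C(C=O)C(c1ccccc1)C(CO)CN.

Taking each segment in turn:
  BrCO: –C(=O)Br: carbonyl C bonded to C and to a halogen → acyl halide (not alkyl halide).
  CH(OCOCH3): pendant –OC(=O)CH3: an acyloxy group → ester.
  CH(CN): pendant –C≡N: nitrile.
  CH(CH2OH): pendant –CH2OH on an sp³ backbone C → alcohol.
  CH(CHO): pendant –CHO: carbonyl C bonded to C and H → aldehyde.
  CH(CHO): pendant –CHO: carbonyl C bonded to C and H → aldehyde.
  CH(OH): –OH on an sp³ carbon → alcohol (secondary).
  CH(C6H5): pendant –C6H5: benzene ring → arene.
  CH2COOCH2: –C(=O)–O–C with C on the carbonyl side → ester.
  CH(CONH2): pendant –CONH2: carbonyl C bonded to C and N → amide.
  CH(CHO): pendant –CHO: carbonyl C bonded to C and H → aldehyde.
  CH(C6H5): pendant –C6H5: benzene ring → arene.
  CH(CH2OH): pendant –CH2OH on an sp³ backbone C → alcohol.
  CH2NH2: –NH2 on an sp³ carbon with no adjacent C=O → amine.
No segment is a ketone: BrCO is acyl halide, not ketone; CH(OCOCH3) is ester, not ketone; CH(CHO) is aldehyde, not ketone. → 0.

0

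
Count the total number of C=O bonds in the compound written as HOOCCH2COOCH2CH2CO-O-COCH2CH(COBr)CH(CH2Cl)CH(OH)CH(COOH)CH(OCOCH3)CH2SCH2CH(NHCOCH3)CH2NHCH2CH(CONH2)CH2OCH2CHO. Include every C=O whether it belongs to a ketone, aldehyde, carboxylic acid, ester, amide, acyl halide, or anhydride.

10

HOOC: carboxylic acid, 1 C=O (running total 1).
CH2COOCH2: ester, 1 C=O (running total 2).
CH2CO-O-COCH2: anhydride, 2 C=O (running total 4).
CH(COBr): acyl halide, 1 C=O (running total 5).
CH(COOH): carboxylic acid, 1 C=O (running total 6).
CH(OCOCH3): ester, 1 C=O (running total 7).
CH(NHCOCH3): amide, 1 C=O (running total 8).
CH(CONH2): amide, 1 C=O (running total 9).
CHO: aldehyde, 1 C=O (running total 10).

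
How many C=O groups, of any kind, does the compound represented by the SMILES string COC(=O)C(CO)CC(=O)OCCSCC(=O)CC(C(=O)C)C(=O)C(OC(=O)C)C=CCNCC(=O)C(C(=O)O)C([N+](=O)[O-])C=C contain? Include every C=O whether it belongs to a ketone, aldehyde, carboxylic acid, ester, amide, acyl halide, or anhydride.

8

CH3OOC: ester, 1 C=O (running total 1).
CH2COOCH2: ester, 1 C=O (running total 2).
CO: ketone, 1 C=O (running total 3).
CH(COCH3): ketone, 1 C=O (running total 4).
CO: ketone, 1 C=O (running total 5).
CH(OCOCH3): ester, 1 C=O (running total 6).
CO: ketone, 1 C=O (running total 7).
CH(COOH): carboxylic acid, 1 C=O (running total 8).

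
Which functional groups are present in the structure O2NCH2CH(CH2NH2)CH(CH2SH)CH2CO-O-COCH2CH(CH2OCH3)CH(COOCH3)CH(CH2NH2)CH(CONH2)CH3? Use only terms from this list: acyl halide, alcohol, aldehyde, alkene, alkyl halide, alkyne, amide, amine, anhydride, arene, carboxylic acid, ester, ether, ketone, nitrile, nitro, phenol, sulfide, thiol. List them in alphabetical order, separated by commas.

–NO2 on carbon → nitro group.
pendant –CH2NH2: N on sp³ C, no adjacent C=O → amine.
pendant –CH2SH → thiol.
two acyl groups sharing one oxygen, –C(=O)–O–C(=O)– → anhydride.
pendant –CH2OCH3: C–O–C linkage → ether.
pendant –COOCH3: carbonyl C bonded to C and –OCH3 → ester.
pendant –CH2NH2: N on sp³ C, no adjacent C=O → amine.
pendant –CONH2: carbonyl C bonded to C and N → amide.

amide, amine, anhydride, ester, ether, nitro, thiol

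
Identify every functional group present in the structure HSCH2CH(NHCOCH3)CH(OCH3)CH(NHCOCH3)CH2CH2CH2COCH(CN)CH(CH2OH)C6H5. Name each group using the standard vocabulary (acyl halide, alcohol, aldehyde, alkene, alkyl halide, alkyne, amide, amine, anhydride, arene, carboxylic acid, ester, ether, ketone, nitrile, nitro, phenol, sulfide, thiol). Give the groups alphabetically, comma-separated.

Reading the structure from left to right:
  HSCH2: –SH on an sp³ carbon → thiol.
  CH(NHCOCH3): pendant –NHC(=O)CH3: N bonded to a carbonyl → amide (not amine).
  CH(OCH3): pendant –OCH3: C–O–C with sp³ C, no adjacent C=O → ether.
  CH(NHCOCH3): pendant –NHC(=O)CH3: N bonded to a carbonyl → amide (not amine).
  CO: –C(=O)– with carbon on both sides → ketone.
  CH(CN): pendant –C≡N: nitrile.
  CH(CH2OH): pendant –CH2OH on an sp³ backbone C → alcohol.
  C6H5: –C6H5 phenyl ring → arene.

alcohol, amide, arene, ether, ketone, nitrile, thiol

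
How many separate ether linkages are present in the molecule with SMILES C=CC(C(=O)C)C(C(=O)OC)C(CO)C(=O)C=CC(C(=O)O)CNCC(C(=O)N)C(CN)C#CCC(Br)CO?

0

Reading the structure from left to right:
  CH2=CH: C=C double bond → alkene.
  CH(COCH3): pendant –COCH3: carbonyl C bonded to two carbons → ketone.
  CH(COOCH3): pendant –COOCH3: carbonyl C bonded to C and –OCH3 → ester.
  CH(CH2OH): pendant –CH2OH on an sp³ backbone C → alcohol.
  CO: –C(=O)– with carbon on both sides → ketone.
  CH=CH: C=C double bond → alkene.
  CH(COOH): pendant –COOH: carbonyl C bonded to C and –OH → carboxylic acid.
  CH2NHCH2: C–N–C with sp³ carbons and no adjacent C=O → amine (secondary).
  CH(CONH2): pendant –CONH2: carbonyl C bonded to C and N → amide.
  CH(CH2NH2): pendant –CH2NH2: N on sp³ C, no adjacent C=O → amine.
  C≡C: C≡C triple bond → alkyne.
  CH(Br): halogen on an sp³ carbon → alkyl halide.
  CH2OH: –OH on an sp³ carbon → alcohol.
No segment is a ether: CH(COOCH3) is ester, not ether; CH(CH2OH) is alcohol, not ether; CH2OH is alcohol, not ether. → 0.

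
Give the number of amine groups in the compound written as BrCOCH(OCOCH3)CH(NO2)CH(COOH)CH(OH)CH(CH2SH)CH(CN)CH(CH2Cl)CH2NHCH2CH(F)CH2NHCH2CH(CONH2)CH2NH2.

Reading the structure from left to right:
  BrCO: –C(=O)Br: carbonyl C bonded to C and to a halogen → acyl halide (not alkyl halide).
  CH(OCOCH3): pendant –OC(=O)CH3: an acyloxy group → ester.
  CH(NO2): –NO2 on an sp³ carbon → nitro (the N=O is not a carbonyl).
  CH(COOH): pendant –COOH: carbonyl C bonded to C and –OH → carboxylic acid.
  CH(OH): –OH on an sp³ carbon → alcohol (secondary).
  CH(CH2SH): pendant –CH2SH → thiol.
  CH(CN): pendant –C≡N: nitrile.
  CH(CH2Cl): pendant –CH2X: halogen on sp³ carbon → alkyl halide.
  CH2NHCH2: C–N–C with sp³ carbons and no adjacent C=O → amine (secondary).
  CH(F): halogen on an sp³ carbon → alkyl halide.
  CH2NHCH2: C–N–C with sp³ carbons and no adjacent C=O → amine (secondary).
  CH(CONH2): pendant –CONH2: carbonyl C bonded to C and N → amide.
  CH2NH2: –NH2 on an sp³ carbon with no adjacent C=O → amine.
Amine appears at: CH2NHCH2, CH2NHCH2, CH2NH2 → 3.

3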